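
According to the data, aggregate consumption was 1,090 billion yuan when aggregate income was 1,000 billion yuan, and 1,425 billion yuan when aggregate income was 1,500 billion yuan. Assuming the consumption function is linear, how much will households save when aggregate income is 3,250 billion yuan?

MPC = (1425 − 1090)/(1500 − 1000) = 335/500 = 0.67
a = 1090 − 0.67(1000) = 1090 − 670 = 420
C = 420 + 0.67(3250) = 2597.5
S = 3250 − 2597.5 = 652.5

S = 652.5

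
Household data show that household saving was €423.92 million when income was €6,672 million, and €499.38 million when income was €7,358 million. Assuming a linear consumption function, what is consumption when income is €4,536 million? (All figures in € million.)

MPS = ΔS/ΔY = (499.38 − 423.92)/(7358 − 6672) = 75.46/686 = 0.11
MPC = 1 − MPS = 0.89
Autonomous saving = 423.92 − 0.11(6672) = -310, so a = 310
C = 310 + 0.89(4536) = 310 + 4037.04 = 4347.04

C = 4347.04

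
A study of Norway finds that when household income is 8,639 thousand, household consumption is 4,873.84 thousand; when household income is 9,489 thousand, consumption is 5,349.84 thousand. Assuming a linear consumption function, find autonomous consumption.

a = 36

MPC = ΔC/ΔY = (5349.84 − 4873.84)/(9489 − 8639) = 476/850 = 0.56
a = C − MPC·Y = 4873.84 − 0.56(8639) = 4873.84 − 4837.84 = 36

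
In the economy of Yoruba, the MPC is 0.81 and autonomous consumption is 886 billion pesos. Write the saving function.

S = Y − C = Y − (886 + 0.81Y) = -886 + (1 − 0.81)Y

S = -886 + 0.19Y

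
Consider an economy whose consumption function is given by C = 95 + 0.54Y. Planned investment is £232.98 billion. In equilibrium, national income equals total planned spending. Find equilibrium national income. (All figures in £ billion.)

Y = C + I = 95 + 0.54Y + 232.98
Y − 0.54Y = 327.98
0.46Y = 327.98, so Y = 327.98/0.46 = 713

Y = 713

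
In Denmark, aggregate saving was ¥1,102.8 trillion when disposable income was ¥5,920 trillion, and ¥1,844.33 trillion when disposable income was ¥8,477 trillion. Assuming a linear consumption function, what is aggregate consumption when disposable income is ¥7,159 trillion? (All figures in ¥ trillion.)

MPS = ΔS/ΔY = (1844.33 − 1102.8)/(8477 − 5920) = 741.53/2557 = 0.29
MPC = 1 − MPS = 0.71
Autonomous saving = 1102.8 − 0.29(5920) = -614, so a = 614
C = 614 + 0.71(7159) = 614 + 5082.89 = 5696.89

C = 5696.89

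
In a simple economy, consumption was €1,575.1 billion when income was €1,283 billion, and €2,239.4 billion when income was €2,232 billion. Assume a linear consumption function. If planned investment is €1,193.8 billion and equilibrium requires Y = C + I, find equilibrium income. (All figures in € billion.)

MPC = (2239.4 − 1575.1)/(2232 − 1283) = 664.3/949 = 0.7
a = 1575.1 − 0.7(1283) = 677
Equilibrium: Y = 677 + 0.7Y + 1193.8
0.3Y = 1870.8, so Y = 1870.8/0.3 = 6236

Y = 6236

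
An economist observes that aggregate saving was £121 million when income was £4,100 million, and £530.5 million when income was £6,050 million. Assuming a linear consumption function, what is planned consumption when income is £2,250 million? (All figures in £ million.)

C = 2517.5

MPS = ΔS/ΔY = (530.5 − 121)/(6050 − 4100) = 409.5/1950 = 0.21
MPC = 1 − MPS = 0.79
Autonomous saving = 121 − 0.21(4100) = -740, so a = 740
C = 740 + 0.79(2250) = 740 + 1777.5 = 2517.5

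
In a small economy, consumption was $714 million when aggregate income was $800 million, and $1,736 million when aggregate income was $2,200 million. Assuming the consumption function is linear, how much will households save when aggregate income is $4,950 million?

S = 1206.5

MPC = (1736 − 714)/(2200 − 800) = 1022/1400 = 0.73
a = 714 − 0.73(800) = 714 − 584 = 130
C = 130 + 0.73(4950) = 3743.5
S = 4950 − 3743.5 = 1206.5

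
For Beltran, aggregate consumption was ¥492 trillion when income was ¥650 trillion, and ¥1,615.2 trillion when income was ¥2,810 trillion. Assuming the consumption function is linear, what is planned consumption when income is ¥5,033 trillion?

MPC = (1615.2 − 492)/(2810 − 650) = 1123.2/2160 = 0.52
a = 492 − 0.52(650) = 492 − 338 = 154
C = 154 + 0.52(5033) = 154 + 2617.16 = 2771.16

C = 2771.16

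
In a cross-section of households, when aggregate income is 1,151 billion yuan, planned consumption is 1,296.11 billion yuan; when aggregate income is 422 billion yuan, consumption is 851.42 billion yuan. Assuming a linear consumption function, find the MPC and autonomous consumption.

MPC = 0.61; a = 594

MPC = ΔC/ΔY = (1296.11 − 851.42)/(1151 − 422) = 444.69/729 = 0.61
a = C − MPC·Y = 851.42 − 0.61(422) = 851.42 − 257.42 = 594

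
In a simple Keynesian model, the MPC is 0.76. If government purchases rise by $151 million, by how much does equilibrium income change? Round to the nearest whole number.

The multiplier is 1/(1 − MPC) = 1/0.24.
ΔY = 151/0.24 = 629.17 ≈ 629

ΔY ≈ 629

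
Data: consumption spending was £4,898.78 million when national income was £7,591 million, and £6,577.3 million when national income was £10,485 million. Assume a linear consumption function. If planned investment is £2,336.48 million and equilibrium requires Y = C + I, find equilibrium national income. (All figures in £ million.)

MPC = (6577.3 − 4898.78)/(10485 − 7591) = 1678.52/2894 = 0.58
a = 4898.78 − 0.58(7591) = 496
Equilibrium: Y = 496 + 0.58Y + 2336.48
0.42Y = 2832.48, so Y = 2832.48/0.42 = 6744

Y = 6744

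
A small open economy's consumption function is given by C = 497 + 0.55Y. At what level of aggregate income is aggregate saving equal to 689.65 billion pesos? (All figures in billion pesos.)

S = Y − C = -497 + 0.45Y
-497 + 0.45Y = 689.65, so 0.45Y = 1186.65 and Y = 2637

Y = 2637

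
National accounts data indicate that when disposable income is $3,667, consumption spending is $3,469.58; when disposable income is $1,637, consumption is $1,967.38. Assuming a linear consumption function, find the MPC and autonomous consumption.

MPC = 0.74; a = 756

MPC = ΔC/ΔY = (3469.58 − 1967.38)/(3667 − 1637) = 1502.2/2030 = 0.74
a = C − MPC·Y = 1967.38 − 0.74(1637) = 1967.38 − 1211.38 = 756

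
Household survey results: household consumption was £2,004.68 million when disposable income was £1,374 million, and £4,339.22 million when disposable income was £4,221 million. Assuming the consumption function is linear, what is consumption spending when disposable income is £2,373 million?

C = 2823.86

MPC = (4339.22 − 2004.68)/(4221 − 1374) = 2334.54/2847 = 0.82
a = 2004.68 − 0.82(1374) = 2004.68 − 1126.68 = 878
C = 878 + 0.82(2373) = 878 + 1945.86 = 2823.86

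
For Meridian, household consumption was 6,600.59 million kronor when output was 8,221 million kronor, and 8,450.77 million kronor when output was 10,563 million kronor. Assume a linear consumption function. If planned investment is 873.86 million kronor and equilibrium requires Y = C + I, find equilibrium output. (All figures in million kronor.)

Y = 4666

MPC = (8450.77 − 6600.59)/(10563 − 8221) = 1850.18/2342 = 0.79
a = 6600.59 − 0.79(8221) = 106
Equilibrium: Y = 106 + 0.79Y + 873.86
0.21Y = 979.86, so Y = 979.86/0.21 = 4666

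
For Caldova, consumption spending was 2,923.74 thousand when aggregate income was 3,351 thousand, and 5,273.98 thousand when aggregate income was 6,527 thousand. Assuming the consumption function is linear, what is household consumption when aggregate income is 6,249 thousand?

C = 5068.26

MPC = (5273.98 − 2923.74)/(6527 − 3351) = 2350.24/3176 = 0.74
a = 2923.74 − 0.74(3351) = 2923.74 − 2479.74 = 444
C = 444 + 0.74(6249) = 444 + 4624.26 = 5068.26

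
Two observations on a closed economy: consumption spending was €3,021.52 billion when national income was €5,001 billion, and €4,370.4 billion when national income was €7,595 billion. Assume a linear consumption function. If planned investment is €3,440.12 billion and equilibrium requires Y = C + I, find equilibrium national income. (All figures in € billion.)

Y = 8044

MPC = (4370.4 − 3021.52)/(7595 − 5001) = 1348.88/2594 = 0.52
a = 3021.52 − 0.52(5001) = 421
Equilibrium: Y = 421 + 0.52Y + 3440.12
0.48Y = 3861.12, so Y = 3861.12/0.48 = 8044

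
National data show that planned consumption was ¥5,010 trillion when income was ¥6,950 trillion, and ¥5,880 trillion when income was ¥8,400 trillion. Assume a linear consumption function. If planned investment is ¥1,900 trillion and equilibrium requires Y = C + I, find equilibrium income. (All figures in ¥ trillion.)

MPC = (5880 − 5010)/(8400 − 6950) = 870/1450 = 0.6
a = 5010 − 0.6(6950) = 840
Equilibrium: Y = 840 + 0.6Y + 1900
0.4Y = 2740, so Y = 2740/0.4 = 6850

Y = 6850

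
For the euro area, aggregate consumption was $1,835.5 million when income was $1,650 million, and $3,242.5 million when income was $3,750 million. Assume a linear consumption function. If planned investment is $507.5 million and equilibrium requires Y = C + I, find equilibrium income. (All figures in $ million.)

MPC = (3242.5 − 1835.5)/(3750 − 1650) = 1407/2100 = 0.67
a = 1835.5 − 0.67(1650) = 730
Equilibrium: Y = 730 + 0.67Y + 507.5
0.33Y = 1237.5, so Y = 1237.5/0.33 = 3750

Y = 3750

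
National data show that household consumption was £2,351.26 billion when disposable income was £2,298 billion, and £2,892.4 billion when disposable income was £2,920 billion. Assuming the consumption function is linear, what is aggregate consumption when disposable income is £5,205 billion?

C = 4880.35

MPC = (2892.4 − 2351.26)/(2920 − 2298) = 541.14/622 = 0.87
a = 2351.26 − 0.87(2298) = 2351.26 − 1999.26 = 352
C = 352 + 0.87(5205) = 352 + 4528.35 = 4880.35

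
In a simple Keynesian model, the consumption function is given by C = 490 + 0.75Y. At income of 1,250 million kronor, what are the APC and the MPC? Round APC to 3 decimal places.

MPC = 0.75 (the slope of the consumption function)
C = 490 + 0.75(1250) = 1427.5, so APC = 1427.5/1250 = 1.142

APC = 1.142; MPC = 0.75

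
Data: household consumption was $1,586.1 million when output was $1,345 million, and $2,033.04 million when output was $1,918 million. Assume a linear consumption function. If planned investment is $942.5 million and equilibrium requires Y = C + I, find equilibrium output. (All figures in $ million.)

MPC = (2033.04 − 1586.1)/(1918 − 1345) = 446.94/573 = 0.78
a = 1586.1 − 0.78(1345) = 537
Equilibrium: Y = 537 + 0.78Y + 942.5
0.22Y = 1479.5, so Y = 1479.5/0.22 = 6725

Y = 6725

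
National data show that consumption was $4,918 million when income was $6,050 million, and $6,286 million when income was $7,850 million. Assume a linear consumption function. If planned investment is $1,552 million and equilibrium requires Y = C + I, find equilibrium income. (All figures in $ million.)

Y = 7800

MPC = (6286 − 4918)/(7850 − 6050) = 1368/1800 = 0.76
a = 4918 − 0.76(6050) = 320
Equilibrium: Y = 320 + 0.76Y + 1552
0.24Y = 1872, so Y = 1872/0.24 = 7800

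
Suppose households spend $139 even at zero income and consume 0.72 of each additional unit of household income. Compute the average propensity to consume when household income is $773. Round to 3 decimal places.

C = 139 + 0.72(773) = 695.56
APC = C/Y = 695.56/773 = 0.900

APC = 0.900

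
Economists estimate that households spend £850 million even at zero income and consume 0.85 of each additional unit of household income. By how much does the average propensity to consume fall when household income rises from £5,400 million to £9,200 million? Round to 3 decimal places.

At Y = 5400: C = 850 + 0.85(5400) = 5440, APC = 5440/5400 = 1.0074
At Y = 9200: C = 8670, APC = 8670/9200 = 0.9424
Fall in APC = 1.0074 − 0.9424 = 0.065

ΔAPC = 0.065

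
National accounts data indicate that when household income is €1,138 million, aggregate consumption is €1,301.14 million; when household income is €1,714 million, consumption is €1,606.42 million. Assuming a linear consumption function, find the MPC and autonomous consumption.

MPC = ΔC/ΔY = (1606.42 − 1301.14)/(1714 − 1138) = 305.28/576 = 0.53
a = C − MPC·Y = 1301.14 − 0.53(1138) = 1301.14 − 603.14 = 698

MPC = 0.53; a = 698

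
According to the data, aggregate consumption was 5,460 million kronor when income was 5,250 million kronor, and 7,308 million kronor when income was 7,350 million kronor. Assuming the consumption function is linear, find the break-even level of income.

MPC = (7308 − 5460)/(7350 − 5250) = 1848/2100 = 0.88
a = 5460 − 0.88(5250) = 5460 − 4620 = 840
Break-even: Y = a/(1−MPC) = 840/0.12 = 7000

Y = 7000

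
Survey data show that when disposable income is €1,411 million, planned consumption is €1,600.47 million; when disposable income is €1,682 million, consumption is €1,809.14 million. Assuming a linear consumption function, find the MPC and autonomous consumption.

MPC = 0.77; a = 514

MPC = ΔC/ΔY = (1809.14 − 1600.47)/(1682 − 1411) = 208.67/271 = 0.77
a = C − MPC·Y = 1600.47 − 0.77(1411) = 1600.47 − 1086.47 = 514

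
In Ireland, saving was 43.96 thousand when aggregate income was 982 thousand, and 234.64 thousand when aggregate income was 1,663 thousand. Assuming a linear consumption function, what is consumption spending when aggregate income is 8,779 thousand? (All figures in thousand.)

C = 6551.88

MPS = ΔS/ΔY = (234.64 − 43.96)/(1663 − 982) = 190.68/681 = 0.28
MPC = 1 − MPS = 0.72
Autonomous saving = 43.96 − 0.28(982) = -231, so a = 231
C = 231 + 0.72(8779) = 231 + 6320.88 = 6551.88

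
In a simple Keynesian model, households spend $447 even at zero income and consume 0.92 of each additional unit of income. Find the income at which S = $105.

Y = 6900

S = Y − C = -447 + 0.08Y
-447 + 0.08Y = 105, so 0.08Y = 552 and Y = 6900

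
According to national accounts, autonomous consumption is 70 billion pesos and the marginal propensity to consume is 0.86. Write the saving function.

S = Y − C = Y − (70 + 0.86Y) = -70 + (1 − 0.86)Y

S = -70 + 0.14Y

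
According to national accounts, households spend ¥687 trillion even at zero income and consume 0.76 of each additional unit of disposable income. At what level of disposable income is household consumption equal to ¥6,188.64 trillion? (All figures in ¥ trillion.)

Y = 7239

687 + 0.76Y = 6188.64
0.76Y = 5501.64, so Y = 5501.64/0.76 = 7239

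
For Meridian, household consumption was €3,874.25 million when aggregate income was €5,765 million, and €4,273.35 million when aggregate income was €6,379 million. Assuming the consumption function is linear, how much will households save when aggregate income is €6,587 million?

MPC = (4273.35 − 3874.25)/(6379 − 5765) = 399.1/614 = 0.65
a = 3874.25 − 0.65(5765) = 3874.25 − 3747.25 = 127
C = 127 + 0.65(6587) = 4408.55
S = 6587 − 4408.55 = 2178.45

S = 2178.45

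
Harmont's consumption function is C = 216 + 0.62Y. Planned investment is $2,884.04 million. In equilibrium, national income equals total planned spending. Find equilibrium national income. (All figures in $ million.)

Y = 8158

Y = C + I = 216 + 0.62Y + 2884.04
Y − 0.62Y = 3100.04
0.38Y = 3100.04, so Y = 3100.04/0.38 = 8158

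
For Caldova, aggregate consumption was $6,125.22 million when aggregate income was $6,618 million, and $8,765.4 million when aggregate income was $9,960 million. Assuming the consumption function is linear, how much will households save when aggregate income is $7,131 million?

MPC = (8765.4 − 6125.22)/(9960 − 6618) = 2640.18/3342 = 0.79
a = 6125.22 − 0.79(6618) = 6125.22 − 5228.22 = 897
C = 897 + 0.79(7131) = 6530.49
S = 7131 − 6530.49 = 600.51

S = 600.51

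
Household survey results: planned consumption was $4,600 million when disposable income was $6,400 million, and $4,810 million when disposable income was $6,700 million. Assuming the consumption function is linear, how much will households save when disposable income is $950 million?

S = 165

MPC = (4810 − 4600)/(6700 − 6400) = 210/300 = 0.7
a = 4600 − 0.7(6400) = 4600 − 4480 = 120
C = 120 + 0.7(950) = 785
S = 950 − 785 = 165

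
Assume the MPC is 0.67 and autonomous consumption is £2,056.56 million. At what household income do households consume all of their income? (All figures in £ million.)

Y = 6232

At break-even, C = Y: 2056.56 + 0.67Y = Y
0.33Y = 2056.56, so Y = 2056.56/0.33 = 6232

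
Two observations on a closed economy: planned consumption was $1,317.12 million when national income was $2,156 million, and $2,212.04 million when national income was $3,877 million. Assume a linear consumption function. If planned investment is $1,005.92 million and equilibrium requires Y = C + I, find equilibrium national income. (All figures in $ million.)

Y = 2504

MPC = (2212.04 − 1317.12)/(3877 − 2156) = 894.92/1721 = 0.52
a = 1317.12 − 0.52(2156) = 196
Equilibrium: Y = 196 + 0.52Y + 1005.92
0.48Y = 1201.92, so Y = 1201.92/0.48 = 2504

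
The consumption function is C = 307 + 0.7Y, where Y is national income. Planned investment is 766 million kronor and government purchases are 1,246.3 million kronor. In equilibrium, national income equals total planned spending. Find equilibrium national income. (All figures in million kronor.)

Y = C + I + G = 307 + 0.7Y + 766 + 1246.3
Y − 0.7Y = 2319.3
0.3Y = 2319.3, so Y = 2319.3/0.3 = 7731

Y = 7731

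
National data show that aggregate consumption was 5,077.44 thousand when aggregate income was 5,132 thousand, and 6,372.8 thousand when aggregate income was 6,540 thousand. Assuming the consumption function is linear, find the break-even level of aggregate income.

Y = 4450

MPC = (6372.8 − 5077.44)/(6540 − 5132) = 1295.36/1408 = 0.92
a = 5077.44 − 0.92(5132) = 5077.44 − 4721.44 = 356
Break-even: Y = a/(1−MPC) = 356/0.08 = 4450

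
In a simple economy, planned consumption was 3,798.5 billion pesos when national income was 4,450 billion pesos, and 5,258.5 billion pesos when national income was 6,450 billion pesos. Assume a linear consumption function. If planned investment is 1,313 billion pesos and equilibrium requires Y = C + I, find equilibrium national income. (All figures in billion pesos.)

Y = 6900

MPC = (5258.5 − 3798.5)/(6450 − 4450) = 1460/2000 = 0.73
a = 3798.5 − 0.73(4450) = 550
Equilibrium: Y = 550 + 0.73Y + 1313
0.27Y = 1863, so Y = 1863/0.27 = 6900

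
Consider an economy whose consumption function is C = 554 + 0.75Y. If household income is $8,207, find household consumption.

C = 6709.25

C = 554 + 0.75(8207) = 554 + 6155.25 = 6709.25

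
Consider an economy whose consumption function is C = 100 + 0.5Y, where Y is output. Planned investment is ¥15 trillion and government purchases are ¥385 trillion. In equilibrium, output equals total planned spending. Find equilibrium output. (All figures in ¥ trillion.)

Y = 1000

Y = C + I + G = 100 + 0.5Y + 15 + 385
Y − 0.5Y = 500
0.5Y = 500, so Y = 500/0.5 = 1000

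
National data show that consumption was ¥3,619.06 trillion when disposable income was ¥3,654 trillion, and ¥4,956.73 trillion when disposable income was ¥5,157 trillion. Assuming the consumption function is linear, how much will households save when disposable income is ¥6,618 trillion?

MPC = (4956.73 − 3619.06)/(5157 − 3654) = 1337.67/1503 = 0.89
a = 3619.06 − 0.89(3654) = 3619.06 − 3252.06 = 367
C = 367 + 0.89(6618) = 6257.02
S = 6618 − 6257.02 = 360.98

S = 360.98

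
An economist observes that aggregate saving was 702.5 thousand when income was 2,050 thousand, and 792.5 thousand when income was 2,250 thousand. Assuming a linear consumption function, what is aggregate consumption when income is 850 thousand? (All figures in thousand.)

MPS = ΔS/ΔY = (792.5 − 702.5)/(2250 − 2050) = 90/200 = 0.45
MPC = 1 − MPS = 0.55
Autonomous saving = 702.5 − 0.45(2050) = -220, so a = 220
C = 220 + 0.55(850) = 220 + 467.5 = 687.5

C = 687.5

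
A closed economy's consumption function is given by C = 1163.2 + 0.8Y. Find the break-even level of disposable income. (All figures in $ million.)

Y = 5816

At break-even, C = Y: 1163.2 + 0.8Y = Y
0.2Y = 1163.2, so Y = 1163.2/0.2 = 5816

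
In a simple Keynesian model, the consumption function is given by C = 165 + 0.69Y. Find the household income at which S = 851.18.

S = Y − C = -165 + 0.31Y
-165 + 0.31Y = 851.18, so 0.31Y = 1016.18 and Y = 3278

Y = 3278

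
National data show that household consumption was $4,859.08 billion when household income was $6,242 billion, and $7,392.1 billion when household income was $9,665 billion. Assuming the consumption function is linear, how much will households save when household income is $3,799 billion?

MPC = (7392.1 − 4859.08)/(9665 − 6242) = 2533.02/3423 = 0.74
a = 4859.08 − 0.74(6242) = 4859.08 − 4619.08 = 240
C = 240 + 0.74(3799) = 3051.26
S = 3799 − 3051.26 = 747.74

S = 747.74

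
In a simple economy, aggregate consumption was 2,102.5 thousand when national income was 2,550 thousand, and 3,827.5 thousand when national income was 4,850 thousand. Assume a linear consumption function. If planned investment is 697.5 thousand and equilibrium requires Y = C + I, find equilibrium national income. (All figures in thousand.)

Y = 3550

MPC = (3827.5 − 2102.5)/(4850 − 2550) = 1725/2300 = 0.75
a = 2102.5 − 0.75(2550) = 190
Equilibrium: Y = 190 + 0.75Y + 697.5
0.25Y = 887.5, so Y = 887.5/0.25 = 3550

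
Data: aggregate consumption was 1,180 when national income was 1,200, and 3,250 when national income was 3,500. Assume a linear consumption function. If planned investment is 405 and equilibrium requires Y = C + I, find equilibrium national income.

MPC = (3250 − 1180)/(3500 − 1200) = 2070/2300 = 0.9
a = 1180 − 0.9(1200) = 100
Equilibrium: Y = 100 + 0.9Y + 405
0.1Y = 505, so Y = 505/0.1 = 5050

Y = 5050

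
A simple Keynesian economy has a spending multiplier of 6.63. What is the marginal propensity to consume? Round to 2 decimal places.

MPC = 0.85

k = 1/(1 − MPC), so 1 − MPC = 1/k = 1/6.63 = 0.1508
MPC = 1 − 0.1508 = 0.85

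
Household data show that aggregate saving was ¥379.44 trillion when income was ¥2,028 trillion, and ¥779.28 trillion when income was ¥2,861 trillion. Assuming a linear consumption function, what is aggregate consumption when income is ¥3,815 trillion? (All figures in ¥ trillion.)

C = 2577.8

MPS = ΔS/ΔY = (779.28 − 379.44)/(2861 − 2028) = 399.84/833 = 0.48
MPC = 1 − MPS = 0.52
Autonomous saving = 379.44 − 0.48(2028) = -594, so a = 594
C = 594 + 0.52(3815) = 594 + 1983.8 = 2577.8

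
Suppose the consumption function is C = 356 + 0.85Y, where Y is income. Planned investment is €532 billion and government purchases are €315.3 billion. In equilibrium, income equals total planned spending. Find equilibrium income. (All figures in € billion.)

Y = C + I + G = 356 + 0.85Y + 532 + 315.3
Y − 0.85Y = 1203.3
0.15Y = 1203.3, so Y = 1203.3/0.15 = 8022

Y = 8022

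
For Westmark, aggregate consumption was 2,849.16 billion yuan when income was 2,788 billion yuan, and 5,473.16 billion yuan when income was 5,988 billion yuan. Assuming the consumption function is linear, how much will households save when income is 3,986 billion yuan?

S = 154.48

MPC = (5473.16 − 2849.16)/(5988 − 2788) = 2624/3200 = 0.82
a = 2849.16 − 0.82(2788) = 2849.16 − 2286.16 = 563
C = 563 + 0.82(3986) = 3831.52
S = 3986 − 3831.52 = 154.48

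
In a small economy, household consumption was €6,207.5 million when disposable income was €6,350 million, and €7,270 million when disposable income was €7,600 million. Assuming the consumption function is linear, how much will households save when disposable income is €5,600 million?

MPC = (7270 − 6207.5)/(7600 − 6350) = 1062.5/1250 = 0.85
a = 6207.5 − 0.85(6350) = 6207.5 − 5397.5 = 810
C = 810 + 0.85(5600) = 5570
S = 5600 − 5570 = 30

S = 30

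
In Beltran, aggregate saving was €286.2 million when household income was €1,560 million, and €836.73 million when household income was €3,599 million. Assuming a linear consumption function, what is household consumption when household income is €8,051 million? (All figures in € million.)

MPS = ΔS/ΔY = (836.73 − 286.2)/(3599 − 1560) = 550.53/2039 = 0.27
MPC = 1 − MPS = 0.73
Autonomous saving = 286.2 − 0.27(1560) = -135, so a = 135
C = 135 + 0.73(8051) = 135 + 5877.23 = 6012.23

C = 6012.23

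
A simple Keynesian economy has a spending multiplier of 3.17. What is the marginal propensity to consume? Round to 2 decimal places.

MPC = 0.68

k = 1/(1 − MPC), so 1 − MPC = 1/k = 1/3.17 = 0.3155
MPC = 1 − 0.3155 = 0.68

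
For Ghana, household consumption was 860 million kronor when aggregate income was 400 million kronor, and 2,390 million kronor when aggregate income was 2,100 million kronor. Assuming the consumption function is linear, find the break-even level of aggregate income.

MPC = (2390 − 860)/(2100 − 400) = 1530/1700 = 0.9
a = 860 − 0.9(400) = 860 − 360 = 500
Break-even: Y = a/(1−MPC) = 500/0.1 = 5000

Y = 5000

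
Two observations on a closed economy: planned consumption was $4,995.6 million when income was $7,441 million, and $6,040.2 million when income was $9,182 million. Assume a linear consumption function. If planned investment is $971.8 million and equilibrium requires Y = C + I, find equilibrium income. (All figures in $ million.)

MPC = (6040.2 − 4995.6)/(9182 − 7441) = 1044.6/1741 = 0.6
a = 4995.6 − 0.6(7441) = 531
Equilibrium: Y = 531 + 0.6Y + 971.8
0.4Y = 1502.8, so Y = 1502.8/0.4 = 3757

Y = 3757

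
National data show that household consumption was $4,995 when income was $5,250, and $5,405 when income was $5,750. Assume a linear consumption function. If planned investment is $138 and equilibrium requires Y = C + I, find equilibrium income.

Y = 4600

MPC = (5405 − 4995)/(5750 − 5250) = 410/500 = 0.82
a = 4995 − 0.82(5250) = 690
Equilibrium: Y = 690 + 0.82Y + 138
0.18Y = 828, so Y = 828/0.18 = 4600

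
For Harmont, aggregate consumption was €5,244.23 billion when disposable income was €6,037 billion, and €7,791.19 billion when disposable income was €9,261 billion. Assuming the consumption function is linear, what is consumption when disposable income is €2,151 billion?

C = 2174.29

MPC = (7791.19 − 5244.23)/(9261 − 6037) = 2546.96/3224 = 0.79
a = 5244.23 − 0.79(6037) = 5244.23 − 4769.23 = 475
C = 475 + 0.79(2151) = 475 + 1699.29 = 2174.29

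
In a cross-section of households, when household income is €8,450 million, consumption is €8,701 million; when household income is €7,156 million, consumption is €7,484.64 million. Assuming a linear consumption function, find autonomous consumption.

MPC = ΔC/ΔY = (8701 − 7484.64)/(8450 − 7156) = 1216.36/1294 = 0.94
a = C − MPC·Y = 7484.64 − 0.94(7156) = 7484.64 − 6726.64 = 758

a = 758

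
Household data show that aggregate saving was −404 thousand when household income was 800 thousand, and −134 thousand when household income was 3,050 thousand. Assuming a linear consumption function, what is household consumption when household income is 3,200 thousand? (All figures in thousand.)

C = 3316

MPS = ΔS/ΔY = (-134 − (-404))/(3050 − 800) = 270/2250 = 0.12
MPC = 1 − MPS = 0.88
Autonomous saving = -404 − 0.12(800) = -500, so a = 500
C = 500 + 0.88(3200) = 500 + 2816 = 3316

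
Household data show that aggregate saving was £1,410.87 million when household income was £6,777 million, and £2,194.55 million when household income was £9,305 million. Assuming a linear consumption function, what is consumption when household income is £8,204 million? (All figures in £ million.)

C = 6350.76

MPS = ΔS/ΔY = (2194.55 − 1410.87)/(9305 − 6777) = 783.68/2528 = 0.31
MPC = 1 − MPS = 0.69
Autonomous saving = 1410.87 − 0.31(6777) = -690, so a = 690
C = 690 + 0.69(8204) = 690 + 5660.76 = 6350.76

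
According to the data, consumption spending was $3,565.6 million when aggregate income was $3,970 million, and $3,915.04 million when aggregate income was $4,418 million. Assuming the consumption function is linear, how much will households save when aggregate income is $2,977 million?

MPC = (3915.04 − 3565.6)/(4418 − 3970) = 349.44/448 = 0.78
a = 3565.6 − 0.78(3970) = 3565.6 − 3096.6 = 469
C = 469 + 0.78(2977) = 2791.06
S = 2977 − 2791.06 = 185.94

S = 185.94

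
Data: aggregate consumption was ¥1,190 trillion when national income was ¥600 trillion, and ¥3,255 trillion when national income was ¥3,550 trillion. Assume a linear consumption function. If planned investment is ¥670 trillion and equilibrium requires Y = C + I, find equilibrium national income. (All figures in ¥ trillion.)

MPC = (3255 − 1190)/(3550 − 600) = 2065/2950 = 0.7
a = 1190 − 0.7(600) = 770
Equilibrium: Y = 770 + 0.7Y + 670
0.3Y = 1440, so Y = 1440/0.3 = 4800

Y = 4800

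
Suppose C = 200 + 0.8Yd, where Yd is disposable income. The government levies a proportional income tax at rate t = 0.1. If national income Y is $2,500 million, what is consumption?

C = 2000

Yd = (1 − 0.1)(2500) = 0.9(2500) = 2250
C = 200 + 0.8(2250) = 200 + 1800 = 2000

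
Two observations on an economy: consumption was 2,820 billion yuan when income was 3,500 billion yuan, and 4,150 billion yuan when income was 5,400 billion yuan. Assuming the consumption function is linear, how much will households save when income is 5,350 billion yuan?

S = 1235

MPC = (4150 − 2820)/(5400 − 3500) = 1330/1900 = 0.7
a = 2820 − 0.7(3500) = 2820 − 2450 = 370
C = 370 + 0.7(5350) = 4115
S = 5350 − 4115 = 1235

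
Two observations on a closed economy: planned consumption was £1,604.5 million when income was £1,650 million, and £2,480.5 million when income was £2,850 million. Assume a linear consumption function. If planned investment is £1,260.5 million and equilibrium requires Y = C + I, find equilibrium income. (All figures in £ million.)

Y = 6150

MPC = (2480.5 − 1604.5)/(2850 − 1650) = 876/1200 = 0.73
a = 1604.5 − 0.73(1650) = 400
Equilibrium: Y = 400 + 0.73Y + 1260.5
0.27Y = 1660.5, so Y = 1660.5/0.27 = 6150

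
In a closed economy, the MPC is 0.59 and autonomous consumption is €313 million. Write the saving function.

S = -313 + 0.41Y

S = Y − C = Y − (313 + 0.59Y) = -313 + (1 − 0.59)Y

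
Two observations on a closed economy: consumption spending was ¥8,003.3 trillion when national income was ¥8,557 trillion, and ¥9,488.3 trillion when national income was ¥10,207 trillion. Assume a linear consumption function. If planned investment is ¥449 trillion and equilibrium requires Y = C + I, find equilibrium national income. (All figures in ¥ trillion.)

MPC = (9488.3 − 8003.3)/(10207 − 8557) = 1485/1650 = 0.9
a = 8003.3 − 0.9(8557) = 302
Equilibrium: Y = 302 + 0.9Y + 449
0.1Y = 751, so Y = 751/0.1 = 7510

Y = 7510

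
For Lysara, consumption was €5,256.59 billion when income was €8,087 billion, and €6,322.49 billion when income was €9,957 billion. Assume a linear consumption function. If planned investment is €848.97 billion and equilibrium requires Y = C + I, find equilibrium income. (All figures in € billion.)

MPC = (6322.49 − 5256.59)/(9957 − 8087) = 1065.9/1870 = 0.57
a = 5256.59 − 0.57(8087) = 647
Equilibrium: Y = 647 + 0.57Y + 848.97
0.43Y = 1495.97, so Y = 1495.97/0.43 = 3479

Y = 3479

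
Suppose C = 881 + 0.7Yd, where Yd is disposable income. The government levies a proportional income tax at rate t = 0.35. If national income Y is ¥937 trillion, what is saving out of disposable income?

S = -698.285

Yd = (1 − 0.35)(937) = 0.65(937) = 609.05
C = 881 + 0.7(609.05) = 881 + 426.335 = 1307.335
S = Yd − C = 609.05 − 1307.335 = -698.285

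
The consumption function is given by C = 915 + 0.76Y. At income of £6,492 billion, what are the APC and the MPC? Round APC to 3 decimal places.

MPC = 0.76 (the slope of the consumption function)
C = 915 + 0.76(6492) = 5848.92, so APC = 5848.92/6492 = 0.901

APC = 0.901; MPC = 0.76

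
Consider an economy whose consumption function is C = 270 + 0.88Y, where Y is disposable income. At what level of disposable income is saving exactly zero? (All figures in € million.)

Y = 2250

At break-even, C = Y: 270 + 0.88Y = Y
0.12Y = 270, so Y = 270/0.12 = 2250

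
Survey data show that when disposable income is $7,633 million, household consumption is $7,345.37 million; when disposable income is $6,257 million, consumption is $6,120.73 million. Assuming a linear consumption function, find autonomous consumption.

MPC = ΔC/ΔY = (7345.37 − 6120.73)/(7633 − 6257) = 1224.64/1376 = 0.89
a = C − MPC·Y = 6120.73 − 0.89(6257) = 6120.73 − 5568.73 = 552

a = 552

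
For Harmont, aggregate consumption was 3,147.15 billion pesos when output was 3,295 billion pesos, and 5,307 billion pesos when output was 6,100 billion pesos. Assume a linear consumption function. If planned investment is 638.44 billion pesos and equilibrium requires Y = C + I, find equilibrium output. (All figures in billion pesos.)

MPC = (5307 − 3147.15)/(6100 − 3295) = 2159.85/2805 = 0.77
a = 3147.15 − 0.77(3295) = 610
Equilibrium: Y = 610 + 0.77Y + 638.44
0.23Y = 1248.44, so Y = 1248.44/0.23 = 5428

Y = 5428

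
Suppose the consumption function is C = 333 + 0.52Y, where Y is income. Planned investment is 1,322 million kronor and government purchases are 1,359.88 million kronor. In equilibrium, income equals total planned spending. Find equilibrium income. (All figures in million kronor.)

Y = C + I + G = 333 + 0.52Y + 1322 + 1359.88
Y − 0.52Y = 3014.88
0.48Y = 3014.88, so Y = 3014.88/0.48 = 6281

Y = 6281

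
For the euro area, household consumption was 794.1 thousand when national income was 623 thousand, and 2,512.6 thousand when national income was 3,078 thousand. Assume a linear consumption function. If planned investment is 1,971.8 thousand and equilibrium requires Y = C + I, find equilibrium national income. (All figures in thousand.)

MPC = (2512.6 − 794.1)/(3078 − 623) = 1718.5/2455 = 0.7
a = 794.1 − 0.7(623) = 358
Equilibrium: Y = 358 + 0.7Y + 1971.8
0.3Y = 2329.8, so Y = 2329.8/0.3 = 7766

Y = 7766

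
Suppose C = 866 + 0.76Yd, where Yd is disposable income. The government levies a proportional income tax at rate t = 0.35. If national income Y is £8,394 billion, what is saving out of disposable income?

S = 443.464

Yd = (1 − 0.35)(8394) = 0.65(8394) = 5456.1
C = 866 + 0.76(5456.1) = 866 + 4146.636 = 5012.636
S = Yd − C = 5456.1 − 5012.636 = 443.464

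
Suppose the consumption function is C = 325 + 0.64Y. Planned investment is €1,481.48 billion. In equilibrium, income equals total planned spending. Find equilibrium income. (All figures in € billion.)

Y = C + I = 325 + 0.64Y + 1481.48
Y − 0.64Y = 1806.48
0.36Y = 1806.48, so Y = 1806.48/0.36 = 5018

Y = 5018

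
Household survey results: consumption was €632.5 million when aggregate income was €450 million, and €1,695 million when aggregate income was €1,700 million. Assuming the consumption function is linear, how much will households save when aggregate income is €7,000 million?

S = 800

MPC = (1695 − 632.5)/(1700 − 450) = 1062.5/1250 = 0.85
a = 632.5 − 0.85(450) = 632.5 − 382.5 = 250
C = 250 + 0.85(7000) = 6200
S = 7000 − 6200 = 800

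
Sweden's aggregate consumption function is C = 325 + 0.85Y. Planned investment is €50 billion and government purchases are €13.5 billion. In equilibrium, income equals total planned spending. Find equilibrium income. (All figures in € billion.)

Y = C + I + G = 325 + 0.85Y + 50 + 13.5
Y − 0.85Y = 388.5
0.15Y = 388.5, so Y = 388.5/0.15 = 2590

Y = 2590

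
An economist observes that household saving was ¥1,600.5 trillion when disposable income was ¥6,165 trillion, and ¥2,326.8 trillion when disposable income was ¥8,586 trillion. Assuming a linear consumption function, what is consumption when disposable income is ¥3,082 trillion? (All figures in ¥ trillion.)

C = 2406.4

MPS = ΔS/ΔY = (2326.8 − 1600.5)/(8586 − 6165) = 726.3/2421 = 0.3
MPC = 1 − MPS = 0.7
Autonomous saving = 1600.5 − 0.3(6165) = -249, so a = 249
C = 249 + 0.7(3082) = 249 + 2157.4 = 2406.4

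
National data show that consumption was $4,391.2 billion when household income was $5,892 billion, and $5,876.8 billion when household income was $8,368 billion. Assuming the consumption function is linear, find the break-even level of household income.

Y = 2140

MPC = (5876.8 − 4391.2)/(8368 − 5892) = 1485.6/2476 = 0.6
a = 4391.2 − 0.6(5892) = 4391.2 − 3535.2 = 856
Break-even: Y = a/(1−MPC) = 856/0.4 = 2140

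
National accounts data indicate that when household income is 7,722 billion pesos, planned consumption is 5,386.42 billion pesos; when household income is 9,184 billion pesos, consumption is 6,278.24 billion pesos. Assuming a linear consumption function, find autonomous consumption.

a = 676

MPC = ΔC/ΔY = (6278.24 − 5386.42)/(9184 − 7722) = 891.82/1462 = 0.61
a = C − MPC·Y = 5386.42 − 0.61(7722) = 5386.42 − 4710.42 = 676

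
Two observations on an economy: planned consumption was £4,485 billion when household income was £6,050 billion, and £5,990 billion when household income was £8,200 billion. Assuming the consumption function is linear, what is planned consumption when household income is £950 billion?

C = 915

MPC = (5990 − 4485)/(8200 − 6050) = 1505/2150 = 0.7
a = 4485 − 0.7(6050) = 4485 − 4235 = 250
C = 250 + 0.7(950) = 250 + 665 = 915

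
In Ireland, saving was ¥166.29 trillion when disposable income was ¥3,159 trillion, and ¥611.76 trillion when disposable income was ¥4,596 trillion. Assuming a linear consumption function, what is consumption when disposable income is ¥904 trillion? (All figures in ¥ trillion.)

MPS = ΔS/ΔY = (611.76 − 166.29)/(4596 − 3159) = 445.47/1437 = 0.31
MPC = 1 − MPS = 0.69
Autonomous saving = 166.29 − 0.31(3159) = -813, so a = 813
C = 813 + 0.69(904) = 813 + 623.76 = 1436.76

C = 1436.76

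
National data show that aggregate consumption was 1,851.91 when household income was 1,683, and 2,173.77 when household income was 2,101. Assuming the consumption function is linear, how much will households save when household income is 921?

S = -344.17

MPC = (2173.77 − 1851.91)/(2101 − 1683) = 321.86/418 = 0.77
a = 1851.91 − 0.77(1683) = 1851.91 − 1295.91 = 556
C = 556 + 0.77(921) = 1265.17
S = 921 − 1265.17 = -344.17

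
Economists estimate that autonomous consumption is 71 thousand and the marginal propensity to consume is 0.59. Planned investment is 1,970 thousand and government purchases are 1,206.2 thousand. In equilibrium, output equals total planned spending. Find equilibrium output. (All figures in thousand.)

Y = C + I + G = 71 + 0.59Y + 1970 + 1206.2
Y − 0.59Y = 3247.2
0.41Y = 3247.2, so Y = 3247.2/0.41 = 7920

Y = 7920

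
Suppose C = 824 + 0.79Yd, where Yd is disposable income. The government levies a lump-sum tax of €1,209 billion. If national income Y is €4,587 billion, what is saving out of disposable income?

Yd = Y − T = 4587 − 1209 = 3378
C = 824 + 0.79(3378) = 824 + 2668.62 = 3492.62
S = Yd − C = 3378 − 3492.62 = -114.62

S = -114.62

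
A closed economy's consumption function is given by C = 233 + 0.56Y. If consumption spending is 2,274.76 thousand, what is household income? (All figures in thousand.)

Y = 3646

233 + 0.56Y = 2274.76
0.56Y = 2041.76, so Y = 2041.76/0.56 = 3646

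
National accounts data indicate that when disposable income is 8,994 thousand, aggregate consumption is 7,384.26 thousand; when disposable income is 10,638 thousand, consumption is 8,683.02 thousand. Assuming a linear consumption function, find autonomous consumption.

MPC = ΔC/ΔY = (8683.02 − 7384.26)/(10638 − 8994) = 1298.76/1644 = 0.79
a = C − MPC·Y = 7384.26 − 0.79(8994) = 7384.26 − 7105.26 = 279

a = 279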